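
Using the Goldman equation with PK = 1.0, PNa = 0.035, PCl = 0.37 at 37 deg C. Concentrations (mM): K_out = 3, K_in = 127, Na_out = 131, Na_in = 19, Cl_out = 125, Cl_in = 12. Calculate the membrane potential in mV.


Vm = (RT/F)*ln((PK*Ko + PNa*Nao + PCl*Cli)/(PK*Ki + PNa*Nai + PCl*Clo))
Numer = 12.025, Denom = 173.915
Vm = -71.4 mV


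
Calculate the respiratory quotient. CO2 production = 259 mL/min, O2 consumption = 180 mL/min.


RQ = VCO2 / VO2
RQ = 259 / 180
RQ = 1.439


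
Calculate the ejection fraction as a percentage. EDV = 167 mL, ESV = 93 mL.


SV = EDV - ESV = 167 - 93 = 74 mL
EF = SV/EDV * 100 = 74/167 * 100
EF = 44.31%


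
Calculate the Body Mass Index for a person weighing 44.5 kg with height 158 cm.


BMI = weight / height^2
height = 158 cm = 1.58 m
BMI = 44.5 / 1.58^2
BMI = 17.83 kg/m^2


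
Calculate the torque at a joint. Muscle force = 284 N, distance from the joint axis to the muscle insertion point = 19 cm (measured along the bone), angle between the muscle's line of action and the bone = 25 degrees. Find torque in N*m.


Torque = F * d * sin(theta)   (moment arm = d*sin(theta))
d = 19 cm = 0.19 m
Torque = 284 * 0.19 * sin(25)
Torque = 22.8 N*m


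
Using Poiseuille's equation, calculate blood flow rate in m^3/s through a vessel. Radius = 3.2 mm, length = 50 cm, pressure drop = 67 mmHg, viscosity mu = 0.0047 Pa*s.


Q = pi*r^4*dP / (8*mu*L)
r = 0.0032 m, L = 0.5 m
dP = 67 mmHg = 8932.574 Pa
Q = 1.5652e-04 m^3/s


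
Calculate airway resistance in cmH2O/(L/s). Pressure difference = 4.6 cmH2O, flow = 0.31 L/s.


R = dP / flow
R = 4.6 / 0.31
R = 14.84 cmH2O/(L/s)


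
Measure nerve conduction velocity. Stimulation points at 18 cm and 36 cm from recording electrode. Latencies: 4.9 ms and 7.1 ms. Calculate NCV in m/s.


Distance = (36 - 18) / 100 = 0.18 m
dt = (7.1 - 4.9) / 1000 = 0.0022 s
NCV = dist / dt = 81.82 m/s


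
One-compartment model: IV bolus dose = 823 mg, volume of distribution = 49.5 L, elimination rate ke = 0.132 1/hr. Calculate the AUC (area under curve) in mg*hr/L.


C0 = Dose/Vd = 823/49.5 = 16.6263 mg/L
AUC = C0/ke = 16.6263/0.132
AUC = 126 mg*hr/L


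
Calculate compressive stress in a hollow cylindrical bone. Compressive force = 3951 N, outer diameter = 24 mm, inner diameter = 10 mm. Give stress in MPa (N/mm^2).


A = pi*(r_o^2 - r_i^2)
r_o = 12 mm, r_i = 5 mm
A = 373.85 mm^2
sigma = F/A = 3951 / 373.85
sigma = 10.57 MPa


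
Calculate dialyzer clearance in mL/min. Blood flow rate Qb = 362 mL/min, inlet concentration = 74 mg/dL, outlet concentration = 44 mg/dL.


K = Qb * (Cb_in - Cb_out) / Cb_in
K = 362 * (74 - 44) / 74
K = 146.8 mL/min


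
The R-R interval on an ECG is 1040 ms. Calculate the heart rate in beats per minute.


HR = 60 / RR_interval(s)
RR = 1040 ms = 1.04 s
HR = 60 / 1.04 = 57.69 bpm


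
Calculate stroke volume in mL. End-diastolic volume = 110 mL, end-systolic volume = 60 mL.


SV = EDV - ESV
SV = 110 - 60
SV = 50 mL


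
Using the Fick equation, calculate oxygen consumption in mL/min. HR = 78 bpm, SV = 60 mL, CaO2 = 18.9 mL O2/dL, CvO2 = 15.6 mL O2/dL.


CO = HR*SV = 78*60/1000 = 4.68 L/min
a-v O2 diff = 18.9 - 15.6 = 3.3 mL/dL
VO2 = CO * (CaO2-CvO2) * 10 dL/L
VO2 = 4.68 * 3.3 * 10
VO2 = 154.4 mL/min


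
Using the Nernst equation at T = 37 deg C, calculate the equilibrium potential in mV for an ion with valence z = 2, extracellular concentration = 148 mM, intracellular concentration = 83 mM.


E = (RT/(zF)) * ln(C_out/C_in)
T = 37 + 273.15 = 310.15 K
E = (8.314 * 310.15 / (2 * 96485)) * ln(148/83)
E = 7.729 mV


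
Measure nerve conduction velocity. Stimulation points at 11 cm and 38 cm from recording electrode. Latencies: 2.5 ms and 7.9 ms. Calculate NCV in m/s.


Distance = (38 - 11) / 100 = 0.27 m
dt = (7.9 - 2.5) / 1000 = 0.0054 s
NCV = dist / dt = 50 m/s


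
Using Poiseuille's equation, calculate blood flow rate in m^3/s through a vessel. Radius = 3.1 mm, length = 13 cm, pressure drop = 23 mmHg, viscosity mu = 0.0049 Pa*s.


Q = pi*r^4*dP / (8*mu*L)
r = 0.0031 m, L = 0.13 m
dP = 23 mmHg = 3066.406 Pa
Q = 1.7458e-04 m^3/s


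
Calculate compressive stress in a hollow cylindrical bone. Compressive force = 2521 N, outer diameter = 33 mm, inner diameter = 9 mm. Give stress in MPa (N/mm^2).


A = pi*(r_o^2 - r_i^2)
r_o = 16.5 mm, r_i = 4.5 mm
A = 791.681 mm^2
sigma = F/A = 2521 / 791.681
sigma = 3.184 MPa


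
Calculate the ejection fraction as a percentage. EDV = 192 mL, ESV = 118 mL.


SV = EDV - ESV = 192 - 118 = 74 mL
EF = SV/EDV * 100 = 74/192 * 100
EF = 38.54%


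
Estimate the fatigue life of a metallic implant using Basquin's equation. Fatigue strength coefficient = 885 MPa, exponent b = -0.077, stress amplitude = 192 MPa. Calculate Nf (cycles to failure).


sigma_a = sigma_f' * (2Nf)^b
2Nf = (sigma_a/sigma_f')^(1/b)
2Nf = (192/885)^(1/-0.077)
2Nf = 4.1565003e+08
Nf = 2.0783e+08


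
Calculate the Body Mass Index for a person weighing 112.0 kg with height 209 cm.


BMI = weight / height^2
height = 209 cm = 2.09 m
BMI = 112.0 / 2.09^2
BMI = 25.64 kg/m^2


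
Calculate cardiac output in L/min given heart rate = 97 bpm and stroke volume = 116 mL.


CO = HR * SV
CO = 97 * 116 / 1000
CO = 11.25 L/min


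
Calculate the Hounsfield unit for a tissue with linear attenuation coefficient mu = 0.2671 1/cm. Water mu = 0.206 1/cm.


HU = ((mu_tissue - mu_water) / mu_water) * 1000
HU = ((0.2671 - 0.206) / 0.206) * 1000
HU = 296.6


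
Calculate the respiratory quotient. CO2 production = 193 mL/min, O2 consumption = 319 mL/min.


RQ = VCO2 / VO2
RQ = 193 / 319
RQ = 0.605


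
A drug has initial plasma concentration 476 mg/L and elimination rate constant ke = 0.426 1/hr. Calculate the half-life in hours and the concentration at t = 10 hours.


t_half = ln(2) / ke = 0.693147 / 0.426 = 1.627 hr
C(t) = C0 * exp(-ke*t) = 476 * exp(-0.426*10)
C(10) = 6.722 mg/L


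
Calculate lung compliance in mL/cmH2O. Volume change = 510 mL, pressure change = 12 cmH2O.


C = dV / dP
C = 510 / 12
C = 42.5 mL/cmH2O


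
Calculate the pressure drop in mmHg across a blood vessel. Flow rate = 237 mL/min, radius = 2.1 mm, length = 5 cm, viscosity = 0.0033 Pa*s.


dP = 8*mu*L*Q / (pi*r^4)
Q = 237 mL/min = 3.95e-06 m^3/s
dP = 85.3383 Pa = 85.3383 / 133.322 mmHg = 0.6401 mmHg


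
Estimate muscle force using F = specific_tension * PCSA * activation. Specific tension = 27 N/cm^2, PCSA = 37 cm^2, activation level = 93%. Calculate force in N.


F = sigma * PCSA * activation
F = 27 * 37 * 0.93
F = 929.1 N


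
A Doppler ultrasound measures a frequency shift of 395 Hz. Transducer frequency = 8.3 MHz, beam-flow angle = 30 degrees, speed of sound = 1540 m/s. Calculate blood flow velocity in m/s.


v = fd * c / (2 * f0 * cos(theta))
v = 395 * 1540 / (2 * 8.3000e+06 * cos(30))
v = 0.04231 m/s


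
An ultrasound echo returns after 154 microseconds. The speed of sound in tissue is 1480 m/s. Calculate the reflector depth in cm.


depth = c * t / 2
t = 154 us = 1.5400e-04 s
depth = 1480 * 1.5400e-04 / 2
depth = 0.11396 m = 11.396 cm


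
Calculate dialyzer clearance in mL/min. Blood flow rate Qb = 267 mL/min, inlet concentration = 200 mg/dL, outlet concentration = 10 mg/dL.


K = Qb * (Cb_in - Cb_out) / Cb_in
K = 267 * (200 - 10) / 200
K = 253.7 mL/min


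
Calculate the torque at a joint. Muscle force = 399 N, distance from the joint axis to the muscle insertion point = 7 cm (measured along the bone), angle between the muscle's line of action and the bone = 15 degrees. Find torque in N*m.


Torque = F * d * sin(theta)   (moment arm = d*sin(theta))
d = 7 cm = 0.07 m
Torque = 399 * 0.07 * sin(15)
Torque = 7.229 N*m


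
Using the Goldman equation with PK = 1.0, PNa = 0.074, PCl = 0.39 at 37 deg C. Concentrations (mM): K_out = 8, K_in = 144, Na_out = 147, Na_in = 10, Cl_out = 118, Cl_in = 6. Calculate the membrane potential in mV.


Vm = (RT/F)*ln((PK*Ko + PNa*Nao + PCl*Cli)/(PK*Ki + PNa*Nai + PCl*Clo))
Numer = 21.218, Denom = 190.76
Vm = -58.69 mV


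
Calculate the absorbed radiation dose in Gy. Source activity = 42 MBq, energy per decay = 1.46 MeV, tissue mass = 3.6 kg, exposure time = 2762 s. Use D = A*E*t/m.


A = 42 MBq = 4.2000e+07 Bq
E = 1.46 MeV = 2.33892e-13 J
D = A*E*t/m = 4.2000e+07*2.33892e-13*2762/3.6
D = 0.007537 Gy


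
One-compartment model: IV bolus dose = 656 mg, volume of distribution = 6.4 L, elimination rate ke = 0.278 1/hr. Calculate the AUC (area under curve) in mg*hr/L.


C0 = Dose/Vd = 656/6.4 = 102.5 mg/L
AUC = C0/ke = 102.5/0.278
AUC = 368.7 mg*hr/L


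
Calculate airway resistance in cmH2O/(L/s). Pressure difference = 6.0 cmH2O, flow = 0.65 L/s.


R = dP / flow
R = 6.0 / 0.65
R = 9.231 cmH2O/(L/s)


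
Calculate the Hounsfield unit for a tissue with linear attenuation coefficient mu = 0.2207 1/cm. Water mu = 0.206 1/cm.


HU = ((mu_tissue - mu_water) / mu_water) * 1000
HU = ((0.2207 - 0.206) / 0.206) * 1000
HU = 71.36


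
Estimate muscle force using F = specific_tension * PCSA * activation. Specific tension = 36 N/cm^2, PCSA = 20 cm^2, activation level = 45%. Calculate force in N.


F = sigma * PCSA * activation
F = 36 * 20 * 0.45
F = 324 N


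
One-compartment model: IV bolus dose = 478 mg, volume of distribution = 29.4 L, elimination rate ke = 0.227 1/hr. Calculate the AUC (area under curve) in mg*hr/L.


C0 = Dose/Vd = 478/29.4 = 16.2585 mg/L
AUC = C0/ke = 16.2585/0.227
AUC = 71.62 mg*hr/L


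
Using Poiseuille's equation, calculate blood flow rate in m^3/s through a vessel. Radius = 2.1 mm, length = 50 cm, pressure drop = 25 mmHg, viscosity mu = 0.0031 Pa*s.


Q = pi*r^4*dP / (8*mu*L)
r = 0.0021 m, L = 0.5 m
dP = 25 mmHg = 3333.05 Pa
Q = 1.6423e-05 m^3/s


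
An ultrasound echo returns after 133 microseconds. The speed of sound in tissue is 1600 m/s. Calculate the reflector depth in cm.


depth = c * t / 2
t = 133 us = 1.3300e-04 s
depth = 1600 * 1.3300e-04 / 2
depth = 0.1064 m = 10.64 cm


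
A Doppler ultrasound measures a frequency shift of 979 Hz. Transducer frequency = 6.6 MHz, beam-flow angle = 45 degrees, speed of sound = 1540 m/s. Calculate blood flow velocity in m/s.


v = fd * c / (2 * f0 * cos(theta))
v = 979 * 1540 / (2 * 6.6000e+06 * cos(45))
v = 0.1615 m/s


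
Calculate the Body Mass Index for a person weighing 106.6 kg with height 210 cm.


BMI = weight / height^2
height = 210 cm = 2.1 m
BMI = 106.6 / 2.1^2
BMI = 24.17 kg/m^2


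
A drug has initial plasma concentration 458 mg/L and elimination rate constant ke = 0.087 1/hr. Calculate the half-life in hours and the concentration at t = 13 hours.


t_half = ln(2) / ke = 0.693147 / 0.087 = 7.967 hr
C(t) = C0 * exp(-ke*t) = 458 * exp(-0.087*13)
C(13) = 147.8 mg/L


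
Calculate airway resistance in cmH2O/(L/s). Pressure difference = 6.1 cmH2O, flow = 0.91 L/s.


R = dP / flow
R = 6.1 / 0.91
R = 6.703 cmH2O/(L/s)


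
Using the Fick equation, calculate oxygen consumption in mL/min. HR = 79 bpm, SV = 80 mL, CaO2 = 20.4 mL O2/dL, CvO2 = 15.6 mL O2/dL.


CO = HR*SV = 79*80/1000 = 6.32 L/min
a-v O2 diff = 20.4 - 15.6 = 4.8 mL/dL
VO2 = CO * (CaO2-CvO2) * 10 dL/L
VO2 = 6.32 * 4.8 * 10
VO2 = 303.4 mL/min


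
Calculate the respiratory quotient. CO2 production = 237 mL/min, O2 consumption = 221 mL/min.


RQ = VCO2 / VO2
RQ = 237 / 221
RQ = 1.072


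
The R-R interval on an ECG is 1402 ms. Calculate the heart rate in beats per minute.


HR = 60 / RR_interval(s)
RR = 1402 ms = 1.402 s
HR = 60 / 1.402 = 42.8 bpm


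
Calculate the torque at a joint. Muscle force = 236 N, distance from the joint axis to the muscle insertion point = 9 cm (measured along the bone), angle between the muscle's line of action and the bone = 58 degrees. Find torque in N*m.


Torque = F * d * sin(theta)   (moment arm = d*sin(theta))
d = 9 cm = 0.09 m
Torque = 236 * 0.09 * sin(58)
Torque = 18.01 N*m


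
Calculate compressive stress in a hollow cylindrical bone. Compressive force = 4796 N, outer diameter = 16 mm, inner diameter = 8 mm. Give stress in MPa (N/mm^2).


A = pi*(r_o^2 - r_i^2)
r_o = 8 mm, r_i = 4 mm
A = 150.796 mm^2
sigma = F/A = 4796 / 150.796
sigma = 31.8 MPa


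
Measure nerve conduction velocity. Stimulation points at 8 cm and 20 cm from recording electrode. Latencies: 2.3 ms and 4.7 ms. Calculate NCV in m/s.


Distance = (20 - 8) / 100 = 0.12 m
dt = (4.7 - 2.3) / 1000 = 0.0024 s
NCV = dist / dt = 50 m/s


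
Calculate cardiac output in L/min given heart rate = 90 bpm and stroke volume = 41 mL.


CO = HR * SV
CO = 90 * 41 / 1000
CO = 3.69 L/min


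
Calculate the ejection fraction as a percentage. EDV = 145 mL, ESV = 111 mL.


SV = EDV - ESV = 145 - 111 = 34 mL
EF = SV/EDV * 100 = 34/145 * 100
EF = 23.45%


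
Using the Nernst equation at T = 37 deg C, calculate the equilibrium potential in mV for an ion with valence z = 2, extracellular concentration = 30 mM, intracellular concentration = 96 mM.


E = (RT/(zF)) * ln(C_out/C_in)
T = 37 + 273.15 = 310.15 K
E = (8.314 * 310.15 / (2 * 96485)) * ln(30/96)
E = -15.54 mV


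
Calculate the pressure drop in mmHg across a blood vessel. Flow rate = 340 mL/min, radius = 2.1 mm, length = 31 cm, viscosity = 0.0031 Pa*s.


dP = 8*mu*L*Q / (pi*r^4)
Q = 340 mL/min = 5.66667e-06 m^3/s
dP = 713.041 Pa = 713.041 / 133.322 mmHg = 5.348 mmHg


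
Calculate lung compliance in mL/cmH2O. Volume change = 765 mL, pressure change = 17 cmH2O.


C = dV / dP
C = 765 / 17
C = 45 mL/cmH2O


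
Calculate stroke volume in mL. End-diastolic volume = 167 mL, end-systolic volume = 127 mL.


SV = EDV - ESV
SV = 167 - 127
SV = 40 mL


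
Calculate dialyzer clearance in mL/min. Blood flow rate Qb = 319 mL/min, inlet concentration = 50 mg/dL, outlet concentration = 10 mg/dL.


K = Qb * (Cb_in - Cb_out) / Cb_in
K = 319 * (50 - 10) / 50
K = 255.2 mL/min


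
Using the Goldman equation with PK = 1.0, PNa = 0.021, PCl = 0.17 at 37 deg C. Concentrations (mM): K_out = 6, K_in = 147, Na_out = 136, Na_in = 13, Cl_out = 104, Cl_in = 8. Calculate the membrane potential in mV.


Vm = (RT/F)*ln((PK*Ko + PNa*Nao + PCl*Cli)/(PK*Ki + PNa*Nai + PCl*Clo))
Numer = 10.216, Denom = 164.953
Vm = -74.34 mV


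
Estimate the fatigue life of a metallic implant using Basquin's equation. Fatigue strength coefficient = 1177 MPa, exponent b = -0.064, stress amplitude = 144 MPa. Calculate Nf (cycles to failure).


sigma_a = sigma_f' * (2Nf)^b
2Nf = (sigma_a/sigma_f')^(1/b)
2Nf = (144/1177)^(1/-0.064)
2Nf = 1.804963e+14
Nf = 9.0248e+13


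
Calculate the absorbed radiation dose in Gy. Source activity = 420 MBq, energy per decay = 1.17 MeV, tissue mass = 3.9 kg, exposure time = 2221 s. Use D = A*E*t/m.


A = 420 MBq = 4.2000e+08 Bq
E = 1.17 MeV = 1.87434e-13 J
D = A*E*t/m = 4.2000e+08*1.87434e-13*2221/3.9
D = 0.04483 Gy


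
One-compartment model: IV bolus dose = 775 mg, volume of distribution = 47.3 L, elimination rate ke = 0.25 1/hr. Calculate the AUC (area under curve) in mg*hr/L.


C0 = Dose/Vd = 775/47.3 = 16.3848 mg/L
AUC = C0/ke = 16.3848/0.25
AUC = 65.54 mg*hr/L


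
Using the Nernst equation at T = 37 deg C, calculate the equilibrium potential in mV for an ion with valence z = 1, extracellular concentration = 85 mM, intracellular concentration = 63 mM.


E = (RT/(zF)) * ln(C_out/C_in)
T = 37 + 273.15 = 310.15 K
E = (8.314 * 310.15 / (1 * 96485)) * ln(85/63)
E = 8.005 mV


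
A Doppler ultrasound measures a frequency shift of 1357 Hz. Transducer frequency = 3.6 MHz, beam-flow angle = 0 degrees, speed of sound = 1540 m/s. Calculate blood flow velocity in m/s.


v = fd * c / (2 * f0 * cos(theta))
v = 1357 * 1540 / (2 * 3.6000e+06 * cos(0))
v = 0.2902 m/s


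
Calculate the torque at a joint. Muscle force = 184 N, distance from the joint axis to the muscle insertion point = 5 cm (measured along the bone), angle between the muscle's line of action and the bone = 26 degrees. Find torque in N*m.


Torque = F * d * sin(theta)   (moment arm = d*sin(theta))
d = 5 cm = 0.05 m
Torque = 184 * 0.05 * sin(26)
Torque = 4.033 N*m


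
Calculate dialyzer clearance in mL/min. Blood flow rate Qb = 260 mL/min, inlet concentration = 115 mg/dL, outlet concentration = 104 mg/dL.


K = Qb * (Cb_in - Cb_out) / Cb_in
K = 260 * (115 - 104) / 115
K = 24.87 mL/min


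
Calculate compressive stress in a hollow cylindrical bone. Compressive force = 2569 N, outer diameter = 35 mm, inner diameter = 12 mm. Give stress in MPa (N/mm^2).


A = pi*(r_o^2 - r_i^2)
r_o = 17.5 mm, r_i = 6 mm
A = 849.015 mm^2
sigma = F/A = 2569 / 849.015
sigma = 3.026 MPa


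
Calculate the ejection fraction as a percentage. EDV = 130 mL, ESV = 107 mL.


SV = EDV - ESV = 130 - 107 = 23 mL
EF = SV/EDV * 100 = 23/130 * 100
EF = 17.69%


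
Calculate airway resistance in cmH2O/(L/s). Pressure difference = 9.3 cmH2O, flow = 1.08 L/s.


R = dP / flow
R = 9.3 / 1.08
R = 8.611 cmH2O/(L/s)


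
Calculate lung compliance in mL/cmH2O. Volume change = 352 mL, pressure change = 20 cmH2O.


C = dV / dP
C = 352 / 20
C = 17.6 mL/cmH2O


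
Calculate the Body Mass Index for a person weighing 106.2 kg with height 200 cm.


BMI = weight / height^2
height = 200 cm = 2 m
BMI = 106.2 / 2^2
BMI = 26.55 kg/m^2


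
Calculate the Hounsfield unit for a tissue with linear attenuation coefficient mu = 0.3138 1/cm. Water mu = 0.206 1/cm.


HU = ((mu_tissue - mu_water) / mu_water) * 1000
HU = ((0.3138 - 0.206) / 0.206) * 1000
HU = 523.3


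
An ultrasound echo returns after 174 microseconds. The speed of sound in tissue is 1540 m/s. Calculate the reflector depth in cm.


depth = c * t / 2
t = 174 us = 1.7400e-04 s
depth = 1540 * 1.7400e-04 / 2
depth = 0.13398 m = 13.398 cm


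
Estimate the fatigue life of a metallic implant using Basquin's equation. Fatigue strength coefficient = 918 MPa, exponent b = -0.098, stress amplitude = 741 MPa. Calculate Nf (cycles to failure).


sigma_a = sigma_f' * (2Nf)^b
2Nf = (sigma_a/sigma_f')^(1/b)
2Nf = (741/918)^(1/-0.098)
2Nf = 8.8967076
Nf = 4.448


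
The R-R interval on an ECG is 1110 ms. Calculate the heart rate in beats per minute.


HR = 60 / RR_interval(s)
RR = 1110 ms = 1.11 s
HR = 60 / 1.11 = 54.05 bpm


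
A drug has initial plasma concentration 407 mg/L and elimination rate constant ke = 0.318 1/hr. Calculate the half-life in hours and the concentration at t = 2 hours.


t_half = ln(2) / ke = 0.693147 / 0.318 = 2.18 hr
C(t) = C0 * exp(-ke*t) = 407 * exp(-0.318*2)
C(2) = 215.5 mg/L


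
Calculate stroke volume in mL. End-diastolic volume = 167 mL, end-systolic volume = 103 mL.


SV = EDV - ESV
SV = 167 - 103
SV = 64 mL


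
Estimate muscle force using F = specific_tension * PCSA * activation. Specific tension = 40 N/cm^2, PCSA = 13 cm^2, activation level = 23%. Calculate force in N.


F = sigma * PCSA * activation
F = 40 * 13 * 0.23
F = 119.6 N


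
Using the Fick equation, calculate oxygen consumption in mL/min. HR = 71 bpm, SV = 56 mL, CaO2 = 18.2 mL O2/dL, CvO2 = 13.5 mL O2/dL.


CO = HR*SV = 71*56/1000 = 3.976 L/min
a-v O2 diff = 18.2 - 13.5 = 4.7 mL/dL
VO2 = CO * (CaO2-CvO2) * 10 dL/L
VO2 = 3.976 * 4.7 * 10
VO2 = 186.9 mL/min


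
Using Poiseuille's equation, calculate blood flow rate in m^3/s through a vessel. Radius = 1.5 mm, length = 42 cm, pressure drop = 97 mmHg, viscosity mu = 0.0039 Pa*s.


Q = pi*r^4*dP / (8*mu*L)
r = 0.0015 m, L = 0.42 m
dP = 97 mmHg = 12932.234 Pa
Q = 1.5696e-05 m^3/s


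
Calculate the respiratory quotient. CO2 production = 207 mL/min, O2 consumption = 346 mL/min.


RQ = VCO2 / VO2
RQ = 207 / 346
RQ = 0.5983


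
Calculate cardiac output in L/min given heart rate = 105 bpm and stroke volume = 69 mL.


CO = HR * SV
CO = 105 * 69 / 1000
CO = 7.245 L/min


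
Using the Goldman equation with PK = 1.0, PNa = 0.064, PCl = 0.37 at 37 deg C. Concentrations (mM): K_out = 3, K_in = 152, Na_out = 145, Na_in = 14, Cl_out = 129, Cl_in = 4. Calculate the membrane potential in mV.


Vm = (RT/F)*ln((PK*Ko + PNa*Nao + PCl*Cli)/(PK*Ki + PNa*Nai + PCl*Clo))
Numer = 13.76, Denom = 200.626
Vm = -71.62 mV


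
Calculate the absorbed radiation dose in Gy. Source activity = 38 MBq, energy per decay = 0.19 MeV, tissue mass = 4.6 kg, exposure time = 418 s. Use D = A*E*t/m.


A = 38 MBq = 3.8000e+07 Bq
E = 0.19 MeV = 3.0438e-14 J
D = A*E*t/m = 3.8000e+07*3.0438e-14*418/4.6
D = 1.0510e-04 Gy


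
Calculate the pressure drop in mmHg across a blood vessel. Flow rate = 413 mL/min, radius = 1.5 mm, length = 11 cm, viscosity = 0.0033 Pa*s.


dP = 8*mu*L*Q / (pi*r^4)
Q = 413 mL/min = 6.88333e-06 m^3/s
dP = 1256.84 Pa = 1256.84 / 133.322 mmHg = 9.427 mmHg


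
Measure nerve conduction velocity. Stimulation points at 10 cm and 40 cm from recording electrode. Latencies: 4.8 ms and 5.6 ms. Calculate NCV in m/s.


Distance = (40 - 10) / 100 = 0.3 m
dt = (5.6 - 4.8) / 1000 = 8.0000e-04 s
NCV = dist / dt = 375 m/s


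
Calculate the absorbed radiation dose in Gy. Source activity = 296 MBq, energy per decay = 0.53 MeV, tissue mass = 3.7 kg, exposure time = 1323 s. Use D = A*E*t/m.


A = 296 MBq = 2.9600e+08 Bq
E = 0.53 MeV = 8.4906e-14 J
D = A*E*t/m = 2.9600e+08*8.4906e-14*1323/3.7
D = 0.008986 Gy


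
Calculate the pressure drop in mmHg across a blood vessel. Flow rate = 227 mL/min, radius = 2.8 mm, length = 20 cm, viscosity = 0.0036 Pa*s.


dP = 8*mu*L*Q / (pi*r^4)
Q = 227 mL/min = 3.78333e-06 m^3/s
dP = 112.853 Pa = 112.853 / 133.322 mmHg = 0.8465 mmHg


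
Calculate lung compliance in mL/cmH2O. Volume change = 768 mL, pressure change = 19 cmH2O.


C = dV / dP
C = 768 / 19
C = 40.42 mL/cmH2O


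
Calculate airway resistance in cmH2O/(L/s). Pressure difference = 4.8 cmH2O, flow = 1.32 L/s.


R = dP / flow
R = 4.8 / 1.32
R = 3.636 cmH2O/(L/s)


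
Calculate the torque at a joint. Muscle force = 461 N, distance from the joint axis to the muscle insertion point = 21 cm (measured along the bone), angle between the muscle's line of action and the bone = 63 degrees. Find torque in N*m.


Torque = F * d * sin(theta)   (moment arm = d*sin(theta))
d = 21 cm = 0.21 m
Torque = 461 * 0.21 * sin(63)
Torque = 86.26 N*m


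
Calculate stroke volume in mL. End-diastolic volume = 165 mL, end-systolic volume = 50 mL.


SV = EDV - ESV
SV = 165 - 50
SV = 115 mL


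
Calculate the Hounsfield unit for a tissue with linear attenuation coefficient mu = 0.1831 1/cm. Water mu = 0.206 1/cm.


HU = ((mu_tissue - mu_water) / mu_water) * 1000
HU = ((0.1831 - 0.206) / 0.206) * 1000
HU = -111.2


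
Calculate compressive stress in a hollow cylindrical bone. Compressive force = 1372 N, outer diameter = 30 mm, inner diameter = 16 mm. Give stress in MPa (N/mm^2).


A = pi*(r_o^2 - r_i^2)
r_o = 15 mm, r_i = 8 mm
A = 505.796 mm^2
sigma = F/A = 1372 / 505.796
sigma = 2.713 MPa


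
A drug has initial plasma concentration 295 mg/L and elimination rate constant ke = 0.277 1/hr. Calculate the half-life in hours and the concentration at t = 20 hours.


t_half = ln(2) / ke = 0.693147 / 0.277 = 2.502 hr
C(t) = C0 * exp(-ke*t) = 295 * exp(-0.277*20)
C(20) = 1.158 mg/L


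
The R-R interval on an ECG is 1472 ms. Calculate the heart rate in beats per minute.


HR = 60 / RR_interval(s)
RR = 1472 ms = 1.472 s
HR = 60 / 1.472 = 40.76 bpm


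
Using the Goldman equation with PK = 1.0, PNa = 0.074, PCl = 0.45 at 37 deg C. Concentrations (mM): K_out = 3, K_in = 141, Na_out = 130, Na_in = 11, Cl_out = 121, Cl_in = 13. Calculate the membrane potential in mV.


Vm = (RT/F)*ln((PK*Ko + PNa*Nao + PCl*Cli)/(PK*Ki + PNa*Nai + PCl*Clo))
Numer = 18.47, Denom = 196.264
Vm = -63.16 mV


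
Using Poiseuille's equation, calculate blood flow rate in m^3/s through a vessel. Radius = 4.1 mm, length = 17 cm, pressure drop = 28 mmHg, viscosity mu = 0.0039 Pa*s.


Q = pi*r^4*dP / (8*mu*L)
r = 0.0041 m, L = 0.17 m
dP = 28 mmHg = 3733.016 Pa
Q = 6.2480e-04 m^3/s


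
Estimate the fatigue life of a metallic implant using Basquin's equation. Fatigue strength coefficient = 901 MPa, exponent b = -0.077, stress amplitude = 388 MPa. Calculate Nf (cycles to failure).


sigma_a = sigma_f' * (2Nf)^b
2Nf = (sigma_a/sigma_f')^(1/b)
2Nf = (388/901)^(1/-0.077)
2Nf = 56475.228
Nf = 2.824e+04


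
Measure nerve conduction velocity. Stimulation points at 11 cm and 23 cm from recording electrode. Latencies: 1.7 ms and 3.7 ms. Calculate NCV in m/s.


Distance = (23 - 11) / 100 = 0.12 m
dt = (3.7 - 1.7) / 1000 = 0.002 s
NCV = dist / dt = 60 m/s


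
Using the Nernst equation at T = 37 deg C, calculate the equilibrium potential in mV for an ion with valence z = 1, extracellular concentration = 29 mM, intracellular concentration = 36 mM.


E = (RT/(zF)) * ln(C_out/C_in)
T = 37 + 273.15 = 310.15 K
E = (8.314 * 310.15 / (1 * 96485)) * ln(29/36)
E = -5.779 mV


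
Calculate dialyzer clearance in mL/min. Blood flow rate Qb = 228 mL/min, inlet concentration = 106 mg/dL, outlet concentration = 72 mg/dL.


K = Qb * (Cb_in - Cb_out) / Cb_in
K = 228 * (106 - 72) / 106
K = 73.13 mL/min


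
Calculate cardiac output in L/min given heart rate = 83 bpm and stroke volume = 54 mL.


CO = HR * SV
CO = 83 * 54 / 1000
CO = 4.482 L/min


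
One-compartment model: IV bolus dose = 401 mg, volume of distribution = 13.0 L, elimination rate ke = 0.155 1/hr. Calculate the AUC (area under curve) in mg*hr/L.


C0 = Dose/Vd = 401/13.0 = 30.8462 mg/L
AUC = C0/ke = 30.8462/0.155
AUC = 199 mg*hr/L


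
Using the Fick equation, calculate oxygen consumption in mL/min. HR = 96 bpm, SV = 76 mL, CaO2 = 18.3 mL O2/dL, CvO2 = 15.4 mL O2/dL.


CO = HR*SV = 96*76/1000 = 7.296 L/min
a-v O2 diff = 18.3 - 15.4 = 2.9 mL/dL
VO2 = CO * (CaO2-CvO2) * 10 dL/L
VO2 = 7.296 * 2.9 * 10
VO2 = 211.6 mL/min


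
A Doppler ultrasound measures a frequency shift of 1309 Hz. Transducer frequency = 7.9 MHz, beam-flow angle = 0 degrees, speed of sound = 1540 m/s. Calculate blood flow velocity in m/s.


v = fd * c / (2 * f0 * cos(theta))
v = 1309 * 1540 / (2 * 7.9000e+06 * cos(0))
v = 0.1276 m/s


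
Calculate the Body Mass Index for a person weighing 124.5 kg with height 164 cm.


BMI = weight / height^2
height = 164 cm = 1.64 m
BMI = 124.5 / 1.64^2
BMI = 46.29 kg/m^2


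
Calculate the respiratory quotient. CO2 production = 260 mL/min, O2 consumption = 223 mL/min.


RQ = VCO2 / VO2
RQ = 260 / 223
RQ = 1.166


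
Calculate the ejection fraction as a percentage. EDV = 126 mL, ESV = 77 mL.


SV = EDV - ESV = 126 - 77 = 49 mL
EF = SV/EDV * 100 = 49/126 * 100
EF = 38.89%


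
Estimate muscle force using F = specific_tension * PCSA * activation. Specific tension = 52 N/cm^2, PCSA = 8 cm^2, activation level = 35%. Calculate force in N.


F = sigma * PCSA * activation
F = 52 * 8 * 0.35
F = 145.6 N


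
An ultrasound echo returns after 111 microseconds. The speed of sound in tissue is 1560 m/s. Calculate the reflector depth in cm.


depth = c * t / 2
t = 111 us = 1.1100e-04 s
depth = 1560 * 1.1100e-04 / 2
depth = 0.08658 m = 8.658 cm


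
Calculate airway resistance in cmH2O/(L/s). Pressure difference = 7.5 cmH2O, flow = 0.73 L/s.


R = dP / flow
R = 7.5 / 0.73
R = 10.27 cmH2O/(L/s)


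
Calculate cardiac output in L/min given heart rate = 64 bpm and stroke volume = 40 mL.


CO = HR * SV
CO = 64 * 40 / 1000
CO = 2.56 L/min


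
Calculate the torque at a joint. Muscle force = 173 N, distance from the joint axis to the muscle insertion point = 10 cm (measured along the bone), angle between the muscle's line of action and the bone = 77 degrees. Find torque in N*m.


Torque = F * d * sin(theta)   (moment arm = d*sin(theta))
d = 10 cm = 0.1 m
Torque = 173 * 0.1 * sin(77)
Torque = 16.86 N*m


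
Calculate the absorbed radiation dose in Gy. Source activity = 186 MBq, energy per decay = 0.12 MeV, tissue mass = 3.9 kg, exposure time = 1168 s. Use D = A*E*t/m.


A = 186 MBq = 1.8600e+08 Bq
E = 0.12 MeV = 1.9224e-14 J
D = A*E*t/m = 1.8600e+08*1.9224e-14*1168/3.9
D = 0.001071 Gy


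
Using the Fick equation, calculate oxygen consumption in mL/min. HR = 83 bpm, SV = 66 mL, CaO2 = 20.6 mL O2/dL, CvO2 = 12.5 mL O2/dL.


CO = HR*SV = 83*66/1000 = 5.478 L/min
a-v O2 diff = 20.6 - 12.5 = 8.1 mL/dL
VO2 = CO * (CaO2-CvO2) * 10 dL/L
VO2 = 5.478 * 8.1 * 10
VO2 = 443.7 mL/min


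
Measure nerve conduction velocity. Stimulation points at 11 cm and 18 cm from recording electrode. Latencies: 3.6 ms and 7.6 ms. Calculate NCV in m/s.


Distance = (18 - 11) / 100 = 0.07 m
dt = (7.6 - 3.6) / 1000 = 0.004 s
NCV = dist / dt = 17.5 m/s


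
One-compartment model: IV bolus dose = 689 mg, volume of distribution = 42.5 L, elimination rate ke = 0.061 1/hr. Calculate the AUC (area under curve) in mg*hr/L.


C0 = Dose/Vd = 689/42.5 = 16.2118 mg/L
AUC = C0/ke = 16.2118/0.061
AUC = 265.8 mg*hr/L


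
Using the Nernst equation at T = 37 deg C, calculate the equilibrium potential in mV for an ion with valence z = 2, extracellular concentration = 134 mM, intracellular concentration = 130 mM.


E = (RT/(zF)) * ln(C_out/C_in)
T = 37 + 273.15 = 310.15 K
E = (8.314 * 310.15 / (2 * 96485)) * ln(134/130)
E = 0.405 mV


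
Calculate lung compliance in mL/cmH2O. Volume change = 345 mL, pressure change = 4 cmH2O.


C = dV / dP
C = 345 / 4
C = 86.25 mL/cmH2O


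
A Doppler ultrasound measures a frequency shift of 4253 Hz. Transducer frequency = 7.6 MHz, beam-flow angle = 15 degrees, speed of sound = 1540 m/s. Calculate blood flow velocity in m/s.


v = fd * c / (2 * f0 * cos(theta))
v = 4253 * 1540 / (2 * 7.6000e+06 * cos(15))
v = 0.4461 m/s


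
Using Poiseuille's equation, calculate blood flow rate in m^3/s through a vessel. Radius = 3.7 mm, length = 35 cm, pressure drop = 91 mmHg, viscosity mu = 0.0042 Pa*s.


Q = pi*r^4*dP / (8*mu*L)
r = 0.0037 m, L = 0.35 m
dP = 91 mmHg = 12132.302 Pa
Q = 6.0742e-04 m^3/s


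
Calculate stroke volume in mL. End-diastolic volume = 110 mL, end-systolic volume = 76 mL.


SV = EDV - ESV
SV = 110 - 76
SV = 34 mL


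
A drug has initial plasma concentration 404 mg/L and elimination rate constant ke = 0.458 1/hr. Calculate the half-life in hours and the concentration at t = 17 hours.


t_half = ln(2) / ke = 0.693147 / 0.458 = 1.513 hr
C(t) = C0 * exp(-ke*t) = 404 * exp(-0.458*17)
C(17) = 0.1679 mg/L


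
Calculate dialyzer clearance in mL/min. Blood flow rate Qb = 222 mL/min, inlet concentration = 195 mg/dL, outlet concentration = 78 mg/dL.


K = Qb * (Cb_in - Cb_out) / Cb_in
K = 222 * (195 - 78) / 195
K = 133.2 mL/min


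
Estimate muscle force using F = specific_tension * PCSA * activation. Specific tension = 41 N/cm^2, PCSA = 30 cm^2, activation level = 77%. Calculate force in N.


F = sigma * PCSA * activation
F = 41 * 30 * 0.77
F = 947.1 N


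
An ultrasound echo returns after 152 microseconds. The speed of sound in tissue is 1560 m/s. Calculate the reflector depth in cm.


depth = c * t / 2
t = 152 us = 1.5200e-04 s
depth = 1560 * 1.5200e-04 / 2
depth = 0.11856 m = 11.856 cm


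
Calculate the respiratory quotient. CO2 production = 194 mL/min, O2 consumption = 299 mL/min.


RQ = VCO2 / VO2
RQ = 194 / 299
RQ = 0.6488


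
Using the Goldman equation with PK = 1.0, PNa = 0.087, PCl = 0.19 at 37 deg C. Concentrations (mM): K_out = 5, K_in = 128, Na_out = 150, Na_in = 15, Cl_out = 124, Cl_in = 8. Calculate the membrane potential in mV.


Vm = (RT/F)*ln((PK*Ko + PNa*Nao + PCl*Cli)/(PK*Ki + PNa*Nai + PCl*Clo))
Numer = 19.57, Denom = 152.865
Vm = -54.94 mV


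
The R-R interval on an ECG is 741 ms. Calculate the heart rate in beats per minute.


HR = 60 / RR_interval(s)
RR = 741 ms = 0.741 s
HR = 60 / 0.741 = 80.97 bpm


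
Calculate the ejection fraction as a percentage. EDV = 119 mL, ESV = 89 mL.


SV = EDV - ESV = 119 - 89 = 30 mL
EF = SV/EDV * 100 = 30/119 * 100
EF = 25.21%


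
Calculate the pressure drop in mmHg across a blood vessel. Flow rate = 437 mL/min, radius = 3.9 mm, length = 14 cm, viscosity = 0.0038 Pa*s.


dP = 8*mu*L*Q / (pi*r^4)
Q = 437 mL/min = 7.28333e-06 m^3/s
dP = 42.6504 Pa = 42.6504 / 133.322 mmHg = 0.3199 mmHg


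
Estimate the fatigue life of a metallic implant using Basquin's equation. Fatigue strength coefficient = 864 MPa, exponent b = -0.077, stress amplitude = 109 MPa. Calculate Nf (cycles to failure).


sigma_a = sigma_f' * (2Nf)^b
2Nf = (sigma_a/sigma_f')^(1/b)
2Nf = (109/864)^(1/-0.077)
2Nf = 4.7474207e+11
Nf = 2.3737e+11


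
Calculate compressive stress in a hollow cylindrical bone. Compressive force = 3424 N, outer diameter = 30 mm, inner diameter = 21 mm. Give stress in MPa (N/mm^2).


A = pi*(r_o^2 - r_i^2)
r_o = 15 mm, r_i = 10.5 mm
A = 360.498 mm^2
sigma = F/A = 3424 / 360.498
sigma = 9.498 MPa


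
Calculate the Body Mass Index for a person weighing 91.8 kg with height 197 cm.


BMI = weight / height^2
height = 197 cm = 1.97 m
BMI = 91.8 / 1.97^2
BMI = 23.65 kg/m^2


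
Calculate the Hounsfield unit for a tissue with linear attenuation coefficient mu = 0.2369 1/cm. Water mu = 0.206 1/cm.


HU = ((mu_tissue - mu_water) / mu_water) * 1000
HU = ((0.2369 - 0.206) / 0.206) * 1000
HU = 150


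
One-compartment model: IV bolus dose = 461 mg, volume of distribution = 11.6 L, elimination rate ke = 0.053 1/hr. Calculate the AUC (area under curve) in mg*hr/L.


C0 = Dose/Vd = 461/11.6 = 39.7414 mg/L
AUC = C0/ke = 39.7414/0.053
AUC = 749.8 mg*hr/L


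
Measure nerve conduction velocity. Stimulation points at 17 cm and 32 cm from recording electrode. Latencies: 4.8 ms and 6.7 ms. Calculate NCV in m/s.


Distance = (32 - 17) / 100 = 0.15 m
dt = (6.7 - 4.8) / 1000 = 0.0019 s
NCV = dist / dt = 78.95 m/s


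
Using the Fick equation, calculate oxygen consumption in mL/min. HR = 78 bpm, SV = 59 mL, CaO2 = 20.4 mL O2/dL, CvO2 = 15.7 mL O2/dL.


CO = HR*SV = 78*59/1000 = 4.602 L/min
a-v O2 diff = 20.4 - 15.7 = 4.7 mL/dL
VO2 = CO * (CaO2-CvO2) * 10 dL/L
VO2 = 4.602 * 4.7 * 10
VO2 = 216.3 mL/min


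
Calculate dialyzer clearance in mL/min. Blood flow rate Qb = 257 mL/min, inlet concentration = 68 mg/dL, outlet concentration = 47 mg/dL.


K = Qb * (Cb_in - Cb_out) / Cb_in
K = 257 * (68 - 47) / 68
K = 79.37 mL/min


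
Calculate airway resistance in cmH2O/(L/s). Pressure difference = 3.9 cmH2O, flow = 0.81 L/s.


R = dP / flow
R = 3.9 / 0.81
R = 4.815 cmH2O/(L/s)


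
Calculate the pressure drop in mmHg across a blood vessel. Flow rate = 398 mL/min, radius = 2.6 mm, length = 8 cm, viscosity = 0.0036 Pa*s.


dP = 8*mu*L*Q / (pi*r^4)
Q = 398 mL/min = 6.63333e-06 m^3/s
dP = 106.456 Pa = 106.456 / 133.322 mmHg = 0.7985 mmHg


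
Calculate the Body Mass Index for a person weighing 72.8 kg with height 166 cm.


BMI = weight / height^2
height = 166 cm = 1.66 m
BMI = 72.8 / 1.66^2
BMI = 26.42 kg/m^2


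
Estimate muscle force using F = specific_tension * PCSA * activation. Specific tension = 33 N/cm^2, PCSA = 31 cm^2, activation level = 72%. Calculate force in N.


F = sigma * PCSA * activation
F = 33 * 31 * 0.72
F = 736.6 N


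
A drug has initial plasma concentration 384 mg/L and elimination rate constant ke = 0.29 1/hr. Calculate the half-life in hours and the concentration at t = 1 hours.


t_half = ln(2) / ke = 0.693147 / 0.29 = 2.39 hr
C(t) = C0 * exp(-ke*t) = 384 * exp(-0.29*1)
C(1) = 287.3 mg/L


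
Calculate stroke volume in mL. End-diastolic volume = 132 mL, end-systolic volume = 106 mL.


SV = EDV - ESV
SV = 132 - 106
SV = 26 mL


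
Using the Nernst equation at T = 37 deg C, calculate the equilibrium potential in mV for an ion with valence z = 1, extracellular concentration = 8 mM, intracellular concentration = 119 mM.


E = (RT/(zF)) * ln(C_out/C_in)
T = 37 + 273.15 = 310.15 K
E = (8.314 * 310.15 / (1 * 96485)) * ln(8/119)
E = -72.15 mV


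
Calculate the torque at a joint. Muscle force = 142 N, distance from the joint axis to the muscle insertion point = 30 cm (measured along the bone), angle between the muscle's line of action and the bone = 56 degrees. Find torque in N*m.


Torque = F * d * sin(theta)   (moment arm = d*sin(theta))
d = 30 cm = 0.3 m
Torque = 142 * 0.3 * sin(56)
Torque = 35.32 N*m


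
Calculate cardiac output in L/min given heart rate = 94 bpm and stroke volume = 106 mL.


CO = HR * SV
CO = 94 * 106 / 1000
CO = 9.964 L/min


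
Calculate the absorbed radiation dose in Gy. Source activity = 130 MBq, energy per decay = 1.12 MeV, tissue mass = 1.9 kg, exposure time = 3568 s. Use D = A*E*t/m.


A = 130 MBq = 1.3000e+08 Bq
E = 1.12 MeV = 1.79424e-13 J
D = A*E*t/m = 1.3000e+08*1.79424e-13*3568/1.9
D = 0.0438 Gy


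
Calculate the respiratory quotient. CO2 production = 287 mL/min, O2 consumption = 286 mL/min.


RQ = VCO2 / VO2
RQ = 287 / 286
RQ = 1.003


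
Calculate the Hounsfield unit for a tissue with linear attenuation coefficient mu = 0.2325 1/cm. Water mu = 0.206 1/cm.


HU = ((mu_tissue - mu_water) / mu_water) * 1000
HU = ((0.2325 - 0.206) / 0.206) * 1000
HU = 128.6


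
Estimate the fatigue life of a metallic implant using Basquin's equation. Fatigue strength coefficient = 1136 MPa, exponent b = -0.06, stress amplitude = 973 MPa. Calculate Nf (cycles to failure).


sigma_a = sigma_f' * (2Nf)^b
2Nf = (sigma_a/sigma_f')^(1/b)
2Nf = (973/1136)^(1/-0.06)
2Nf = 13.215741
Nf = 6.608


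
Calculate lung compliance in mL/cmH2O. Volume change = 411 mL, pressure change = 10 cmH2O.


C = dV / dP
C = 411 / 10
C = 41.1 mL/cmH2O


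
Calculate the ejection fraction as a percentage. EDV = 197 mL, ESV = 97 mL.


SV = EDV - ESV = 197 - 97 = 100 mL
EF = SV/EDV * 100 = 100/197 * 100
EF = 50.76%


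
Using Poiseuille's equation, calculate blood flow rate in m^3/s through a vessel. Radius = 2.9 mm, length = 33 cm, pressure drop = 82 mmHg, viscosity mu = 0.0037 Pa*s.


Q = pi*r^4*dP / (8*mu*L)
r = 0.0029 m, L = 0.33 m
dP = 82 mmHg = 10932.404 Pa
Q = 2.4869e-04 m^3/s


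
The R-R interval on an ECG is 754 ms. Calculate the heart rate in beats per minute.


HR = 60 / RR_interval(s)
RR = 754 ms = 0.754 s
HR = 60 / 0.754 = 79.58 bpm


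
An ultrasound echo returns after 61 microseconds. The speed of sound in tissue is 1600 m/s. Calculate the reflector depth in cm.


depth = c * t / 2
t = 61 us = 6.1000e-05 s
depth = 1600 * 6.1000e-05 / 2
depth = 0.0488 m = 4.88 cm


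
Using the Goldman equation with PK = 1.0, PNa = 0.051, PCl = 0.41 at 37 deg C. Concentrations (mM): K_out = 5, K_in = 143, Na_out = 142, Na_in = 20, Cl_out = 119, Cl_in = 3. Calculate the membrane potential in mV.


Vm = (RT/F)*ln((PK*Ko + PNa*Nao + PCl*Cli)/(PK*Ki + PNa*Nai + PCl*Clo))
Numer = 13.472, Denom = 192.81
Vm = -71.12 mV


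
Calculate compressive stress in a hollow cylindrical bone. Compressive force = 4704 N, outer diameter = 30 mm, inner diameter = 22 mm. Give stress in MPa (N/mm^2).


A = pi*(r_o^2 - r_i^2)
r_o = 15 mm, r_i = 11 mm
A = 326.726 mm^2
sigma = F/A = 4704 / 326.726
sigma = 14.4 MPa


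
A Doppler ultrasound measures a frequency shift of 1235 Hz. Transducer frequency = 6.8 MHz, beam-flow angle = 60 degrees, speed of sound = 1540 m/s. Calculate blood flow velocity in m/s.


v = fd * c / (2 * f0 * cos(theta))
v = 1235 * 1540 / (2 * 6.8000e+06 * cos(60))
v = 0.2797 m/s


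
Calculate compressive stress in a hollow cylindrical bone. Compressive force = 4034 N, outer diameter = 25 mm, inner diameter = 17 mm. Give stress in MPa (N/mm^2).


A = pi*(r_o^2 - r_i^2)
r_o = 12.5 mm, r_i = 8.5 mm
A = 263.894 mm^2
sigma = F/A = 4034 / 263.894
sigma = 15.29 MPa


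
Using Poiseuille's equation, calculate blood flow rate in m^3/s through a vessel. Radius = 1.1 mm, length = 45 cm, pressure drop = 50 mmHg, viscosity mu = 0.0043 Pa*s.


Q = pi*r^4*dP / (8*mu*L)
r = 0.0011 m, L = 0.45 m
dP = 50 mmHg = 6666.1 Pa
Q = 1.9807e-06 m^3/s
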